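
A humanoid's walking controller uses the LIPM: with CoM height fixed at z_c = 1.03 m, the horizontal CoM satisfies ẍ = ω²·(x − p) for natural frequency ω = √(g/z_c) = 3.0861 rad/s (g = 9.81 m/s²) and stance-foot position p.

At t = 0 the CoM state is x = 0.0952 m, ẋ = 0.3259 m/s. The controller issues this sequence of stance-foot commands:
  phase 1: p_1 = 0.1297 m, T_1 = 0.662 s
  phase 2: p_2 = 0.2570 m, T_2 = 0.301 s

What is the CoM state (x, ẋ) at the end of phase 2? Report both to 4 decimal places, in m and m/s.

x = 0.7614, ẋ = 1.7340

phase 1: p=0.1297, T=0.662, ωT=2.042998, cosh=3.921671, sinh=3.792031; start (x,ẋ)=(0.095200, 0.325900) → end (x,ẋ)=(0.394850, 0.874333)
phase 2: p=0.2570, T=0.301, ωT=0.928916, cosh=1.463373, sinh=1.068391; start (x,ẋ)=(0.394850, 0.874333) → end (x,ẋ)=(0.761416, 1.733990)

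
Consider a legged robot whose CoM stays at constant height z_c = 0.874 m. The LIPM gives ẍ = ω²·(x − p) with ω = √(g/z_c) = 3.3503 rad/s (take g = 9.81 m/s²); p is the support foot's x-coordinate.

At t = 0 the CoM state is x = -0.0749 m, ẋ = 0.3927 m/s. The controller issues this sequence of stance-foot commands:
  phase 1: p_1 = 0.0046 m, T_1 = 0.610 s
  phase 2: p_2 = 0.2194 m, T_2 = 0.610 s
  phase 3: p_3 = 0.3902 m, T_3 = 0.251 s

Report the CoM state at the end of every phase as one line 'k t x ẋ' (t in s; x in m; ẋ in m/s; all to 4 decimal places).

1 0.6100 0.1374 0.5303
2 1.2200 0.4983 1.0389
3 1.4710 0.8315 1.7702

phase 1: p=0.0046, T=0.610, ωT=2.043683, cosh=3.924268, sinh=3.794718; start (x,ẋ)=(-0.074900, 0.392700) → end (x,ẋ)=(0.137412, 0.530341)
phase 2: p=0.2194, T=0.610, ωT=2.043683, cosh=3.924268, sinh=3.794718; start (x,ẋ)=(0.137412, 0.530341) → end (x,ẋ)=(0.498350, 1.038857)
phase 3: p=0.3902, T=0.251, ωT=0.840925, cosh=1.374911, sinh=0.943600; start (x,ẋ)=(0.498350, 1.038857) → end (x,ẋ)=(0.831487, 1.770235)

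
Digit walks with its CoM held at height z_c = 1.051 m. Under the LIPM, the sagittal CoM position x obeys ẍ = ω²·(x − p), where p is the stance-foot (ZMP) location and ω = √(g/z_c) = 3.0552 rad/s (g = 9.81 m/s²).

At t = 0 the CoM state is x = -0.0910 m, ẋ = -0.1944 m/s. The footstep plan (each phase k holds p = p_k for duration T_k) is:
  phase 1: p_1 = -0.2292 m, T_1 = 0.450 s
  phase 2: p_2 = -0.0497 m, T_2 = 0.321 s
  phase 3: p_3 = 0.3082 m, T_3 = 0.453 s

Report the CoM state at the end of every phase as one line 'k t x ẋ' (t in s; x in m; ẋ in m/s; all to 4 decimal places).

1 0.4500 -0.0562 0.3725
2 0.7710 0.0800 0.5436
3 1.2240 0.1571 -0.1508

phase 1: p=-0.2292, T=0.450, ωT=1.374840, cosh=2.103662, sinh=1.850782; start (x,ẋ)=(-0.091000, -0.194400) → end (x,ẋ)=(-0.056238, 0.372501)
phase 2: p=-0.0497, T=0.321, ωT=0.980719, cosh=1.520707, sinh=1.145666; start (x,ẋ)=(-0.056238, 0.372501) → end (x,ẋ)=(0.080042, 0.543582)
phase 3: p=0.3082, T=0.453, ωT=1.384006, cosh=2.120714, sinh=1.870141; start (x,ẋ)=(0.080042, 0.543582) → end (x,ẋ)=(0.157078, -0.150836)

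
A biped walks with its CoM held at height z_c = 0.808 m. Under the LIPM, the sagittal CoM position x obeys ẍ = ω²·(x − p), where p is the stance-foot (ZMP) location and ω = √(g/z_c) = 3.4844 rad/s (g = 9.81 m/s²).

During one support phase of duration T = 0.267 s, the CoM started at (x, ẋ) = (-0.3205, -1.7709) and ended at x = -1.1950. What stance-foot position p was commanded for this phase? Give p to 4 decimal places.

p = 0.3903

ωT = 3.4844·0.267 = 0.930335; cosh(ωT) = 1.464890, sinh(ωT) = 1.070468
x(T) = p + (x₀−p)·cosh(ωT) + (ẋ₀/ω)·sinh(ωT) ⇒ p·(1 − cosh) = x(T) − x₀·cosh − (ẋ₀/ω)·sinh
numerator   = -1.1950 − (-0.3205)·1.464890 − (-1.7709/3.4844)·1.070468 = -0.181452
denominator = 1 − 1.464890 = -0.464890
p = -0.181452 / -0.464890 = 0.3903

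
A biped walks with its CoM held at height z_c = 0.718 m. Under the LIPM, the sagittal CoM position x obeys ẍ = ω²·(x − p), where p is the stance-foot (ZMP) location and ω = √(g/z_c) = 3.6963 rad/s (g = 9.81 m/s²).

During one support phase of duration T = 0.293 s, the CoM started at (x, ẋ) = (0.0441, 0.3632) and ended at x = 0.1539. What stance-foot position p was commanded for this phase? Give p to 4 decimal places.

ωT = 3.6963·0.293 = 1.083016; cosh(ωT) = 1.646073, sinh(ωT) = 1.307500
x(T) = p + (x₀−p)·cosh(ωT) + (ẋ₀/ω)·sinh(ωT) ⇒ p·(1 − cosh) = x(T) − x₀·cosh − (ẋ₀/ω)·sinh
numerator   = 0.1539 − (0.0441)·1.646073 − (0.3632/3.6963)·1.307500 = -0.047167
denominator = 1 − 1.646073 = -0.646073
p = -0.047167 / -0.646073 = 0.0730

p = 0.0730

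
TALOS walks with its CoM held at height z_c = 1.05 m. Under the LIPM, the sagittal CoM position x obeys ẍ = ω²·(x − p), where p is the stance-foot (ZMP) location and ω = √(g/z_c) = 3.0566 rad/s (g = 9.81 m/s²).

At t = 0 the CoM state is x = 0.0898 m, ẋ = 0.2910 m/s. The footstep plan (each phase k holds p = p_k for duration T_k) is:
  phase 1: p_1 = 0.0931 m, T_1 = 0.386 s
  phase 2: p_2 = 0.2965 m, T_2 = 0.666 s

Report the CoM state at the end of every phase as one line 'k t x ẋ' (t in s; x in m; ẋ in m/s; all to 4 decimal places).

1 0.3860 0.2275 0.5033
2 1.0520 0.6474 1.1660

phase 1: p=0.0931, T=0.386, ωT=1.179848, cosh=1.780602, sinh=1.473276; start (x,ẋ)=(0.089800, 0.291000) → end (x,ẋ)=(0.227486, 0.503295)
phase 2: p=0.2965, T=0.666, ωT=2.035696, cosh=3.894083, sinh=3.763494; start (x,ẋ)=(0.227486, 0.503295) → end (x,ẋ)=(0.647442, 1.165964)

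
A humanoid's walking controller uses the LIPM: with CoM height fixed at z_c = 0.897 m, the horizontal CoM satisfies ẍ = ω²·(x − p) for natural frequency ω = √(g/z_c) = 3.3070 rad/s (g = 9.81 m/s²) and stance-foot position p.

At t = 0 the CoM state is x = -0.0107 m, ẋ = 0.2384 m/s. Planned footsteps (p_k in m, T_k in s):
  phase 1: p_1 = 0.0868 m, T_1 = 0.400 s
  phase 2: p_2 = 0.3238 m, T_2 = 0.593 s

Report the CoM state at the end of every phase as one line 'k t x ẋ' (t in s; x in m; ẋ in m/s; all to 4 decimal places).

phase 1: p=0.0868, T=0.400, ωT=1.322800, cosh=2.010153, sinh=1.743765; start (x,ẋ)=(-0.010700, 0.238400) → end (x,ẋ)=(0.016517, -0.083026)
phase 2: p=0.3238, T=0.593, ωT=1.961051, cosh=3.623751, sinh=3.483041; start (x,ẋ)=(0.016517, -0.083026) → end (x,ẋ)=(-0.877162, -3.840276)

1 0.4000 0.0165 -0.0830
2 0.9930 -0.8772 -3.8403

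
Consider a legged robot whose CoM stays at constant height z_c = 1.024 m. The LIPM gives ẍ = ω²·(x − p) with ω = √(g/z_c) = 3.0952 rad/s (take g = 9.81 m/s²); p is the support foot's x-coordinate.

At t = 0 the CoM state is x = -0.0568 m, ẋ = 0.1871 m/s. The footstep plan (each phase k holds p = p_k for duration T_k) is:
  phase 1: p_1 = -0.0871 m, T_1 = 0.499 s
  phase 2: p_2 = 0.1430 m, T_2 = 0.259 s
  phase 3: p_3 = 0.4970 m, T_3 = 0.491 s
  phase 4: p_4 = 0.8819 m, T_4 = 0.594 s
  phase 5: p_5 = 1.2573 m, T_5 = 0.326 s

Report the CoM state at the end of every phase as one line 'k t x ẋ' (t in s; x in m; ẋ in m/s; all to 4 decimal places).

1 0.4990 0.1223 0.6680
2 0.7580 0.3074 0.8373
3 1.2490 0.6317 0.7285
4 1.8430 0.7966 -0.0249
5 2.1690 0.5320 -1.7342

phase 1: p=-0.0871, T=0.499, ωT=1.544505, cosh=2.449534, sinh=2.236117; start (x,ẋ)=(-0.056800, 0.187100) → end (x,ẋ)=(0.122291, 0.668021)
phase 2: p=0.1430, T=0.259, ωT=0.801657, cosh=1.338908, sinh=0.890323; start (x,ẋ)=(0.122291, 0.668021) → end (x,ẋ)=(0.307426, 0.837349)
phase 3: p=0.4970, T=0.491, ωT=1.519743, cosh=2.394910, sinh=2.176142; start (x,ẋ)=(0.307426, 0.837349) → end (x,ẋ)=(0.631702, 0.728482)
phase 4: p=0.8819, T=0.594, ωT=1.838549, cosh=3.223228, sinh=3.064180; start (x,ẋ)=(0.631702, 0.728482) → end (x,ẋ)=(0.796637, -0.024873)
phase 5: p=1.2573, T=0.326, ωT=1.009035, cosh=1.553762, sinh=1.189191; start (x,ẋ)=(0.796637, -0.024873) → end (x,ẋ)=(0.531983, -1.734249)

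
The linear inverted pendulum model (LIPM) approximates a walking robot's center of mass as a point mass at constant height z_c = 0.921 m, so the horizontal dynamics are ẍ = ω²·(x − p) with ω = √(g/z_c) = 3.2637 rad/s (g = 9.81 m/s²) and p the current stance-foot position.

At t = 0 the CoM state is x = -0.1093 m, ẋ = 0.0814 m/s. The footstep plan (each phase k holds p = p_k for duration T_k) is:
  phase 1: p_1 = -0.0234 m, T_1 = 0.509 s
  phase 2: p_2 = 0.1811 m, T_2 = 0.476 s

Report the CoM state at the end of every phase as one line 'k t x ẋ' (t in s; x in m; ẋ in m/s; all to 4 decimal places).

1 0.5090 -0.1944 -0.4895
2 0.9850 -1.0850 -3.9766

phase 1: p=-0.0234, T=0.509, ωT=1.661223, cosh=2.727828, sinh=2.537921; start (x,ẋ)=(-0.109300, 0.081400) → end (x,ẋ)=(-0.194422, -0.489466)
phase 2: p=0.1811, T=0.476, ωT=1.553521, cosh=2.469796, sinh=2.258294; start (x,ẋ)=(-0.194422, -0.489466) → end (x,ẋ)=(-1.085045, -3.976625)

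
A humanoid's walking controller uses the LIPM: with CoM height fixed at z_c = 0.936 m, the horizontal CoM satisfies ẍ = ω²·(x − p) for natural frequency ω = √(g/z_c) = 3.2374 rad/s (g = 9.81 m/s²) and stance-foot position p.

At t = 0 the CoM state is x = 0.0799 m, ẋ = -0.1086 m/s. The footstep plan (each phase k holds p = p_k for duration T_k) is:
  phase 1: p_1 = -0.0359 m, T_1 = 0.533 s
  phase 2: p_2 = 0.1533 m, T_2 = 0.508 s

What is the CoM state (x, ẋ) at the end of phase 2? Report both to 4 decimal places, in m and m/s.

phase 1: p=-0.0359, T=0.533, ωT=1.725534, cosh=2.896799, sinh=2.718721; start (x,ẋ)=(0.079900, -0.108600) → end (x,ẋ)=(0.208349, 0.704631)
phase 2: p=0.1533, T=0.508, ωT=1.644599, cosh=2.686012, sinh=2.492922; start (x,ẋ)=(0.208349, 0.704631) → end (x,ẋ)=(0.843754, 2.336923)

x = 0.8438, ẋ = 2.3369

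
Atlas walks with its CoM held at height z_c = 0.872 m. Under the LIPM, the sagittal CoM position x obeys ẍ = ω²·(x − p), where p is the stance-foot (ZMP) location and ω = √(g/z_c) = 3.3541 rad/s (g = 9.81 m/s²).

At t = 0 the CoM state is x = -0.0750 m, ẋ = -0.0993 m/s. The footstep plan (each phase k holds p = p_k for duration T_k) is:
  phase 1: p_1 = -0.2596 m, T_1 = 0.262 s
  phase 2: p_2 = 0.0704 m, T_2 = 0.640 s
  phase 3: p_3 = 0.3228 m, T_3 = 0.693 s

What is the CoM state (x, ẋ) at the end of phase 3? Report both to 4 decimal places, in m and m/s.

x = 0.9089, ẋ = 2.0578

phase 1: p=-0.2596, T=0.262, ωT=0.878774, cosh=1.411619, sinh=0.996327; start (x,ẋ)=(-0.075000, -0.099300) → end (x,ẋ)=(-0.028512, 0.476719)
phase 2: p=0.0704, T=0.640, ωT=2.146624, cosh=4.336401, sinh=4.219523; start (x,ẋ)=(-0.028512, 0.476719) → end (x,ẋ)=(0.241200, 0.667374)
phase 3: p=0.3228, T=0.693, ωT=2.324391, cosh=5.159150, sinh=5.061307; start (x,ẋ)=(0.241200, 0.667374) → end (x,ẋ)=(0.908874, 2.057827)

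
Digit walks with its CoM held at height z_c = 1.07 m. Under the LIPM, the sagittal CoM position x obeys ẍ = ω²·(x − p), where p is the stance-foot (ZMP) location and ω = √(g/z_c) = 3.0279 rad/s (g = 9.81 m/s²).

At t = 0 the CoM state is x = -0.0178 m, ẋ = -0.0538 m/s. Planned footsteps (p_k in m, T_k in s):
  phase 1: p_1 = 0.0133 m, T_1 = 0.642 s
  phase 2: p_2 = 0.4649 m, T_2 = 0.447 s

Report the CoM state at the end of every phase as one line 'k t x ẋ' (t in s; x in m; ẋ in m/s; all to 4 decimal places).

phase 1: p=0.0133, T=0.642, ωT=1.943912, cosh=3.564584, sinh=3.421441; start (x,ẋ)=(-0.017800, -0.053800) → end (x,ẋ)=(-0.158351, -0.513964)
phase 2: p=0.4649, T=0.447, ωT=1.353471, cosh=2.064590, sinh=1.806249; start (x,ẋ)=(-0.158351, -0.513964) → end (x,ẋ)=(-1.128456, -4.469772)

1 0.6420 -0.1584 -0.5140
2 1.0890 -1.1285 -4.4698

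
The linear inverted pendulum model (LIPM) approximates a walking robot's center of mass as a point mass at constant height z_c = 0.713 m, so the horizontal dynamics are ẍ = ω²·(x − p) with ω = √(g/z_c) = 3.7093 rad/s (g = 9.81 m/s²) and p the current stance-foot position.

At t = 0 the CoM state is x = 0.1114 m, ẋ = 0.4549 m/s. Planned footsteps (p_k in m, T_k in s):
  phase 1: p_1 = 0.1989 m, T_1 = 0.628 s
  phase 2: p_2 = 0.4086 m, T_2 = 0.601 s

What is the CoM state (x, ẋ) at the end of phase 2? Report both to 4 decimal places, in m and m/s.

x = 1.0990, ẋ = 2.6527

phase 1: p=0.1989, T=0.628, ωT=2.329440, cosh=5.184771, sinh=5.087421; start (x,ẋ)=(0.111400, 0.454900) → end (x,ẋ)=(0.369142, 0.707360)
phase 2: p=0.4086, T=0.601, ωT=2.229289, cosh=4.700432, sinh=4.592827; start (x,ẋ)=(0.369142, 0.707360) → end (x,ẋ)=(1.098978, 2.652686)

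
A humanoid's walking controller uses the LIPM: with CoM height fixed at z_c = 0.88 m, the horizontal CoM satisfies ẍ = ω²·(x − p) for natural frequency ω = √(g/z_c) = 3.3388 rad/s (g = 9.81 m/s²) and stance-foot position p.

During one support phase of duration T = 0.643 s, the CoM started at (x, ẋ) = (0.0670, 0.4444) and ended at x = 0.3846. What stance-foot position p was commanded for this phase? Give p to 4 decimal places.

p = 0.1402

ωT = 3.3388·0.643 = 2.146848; cosh(ωT) = 4.337348, sinh(ωT) = 4.220497
x(T) = p + (x₀−p)·cosh(ωT) + (ẋ₀/ω)·sinh(ωT) ⇒ p·(1 − cosh) = x(T) − x₀·cosh − (ẋ₀/ω)·sinh
numerator   = 0.3846 − (0.0670)·4.337348 − (0.4444/3.3388)·4.220497 = -0.467758
denominator = 1 − 4.337348 = -3.337348
p = -0.467758 / -3.337348 = 0.1402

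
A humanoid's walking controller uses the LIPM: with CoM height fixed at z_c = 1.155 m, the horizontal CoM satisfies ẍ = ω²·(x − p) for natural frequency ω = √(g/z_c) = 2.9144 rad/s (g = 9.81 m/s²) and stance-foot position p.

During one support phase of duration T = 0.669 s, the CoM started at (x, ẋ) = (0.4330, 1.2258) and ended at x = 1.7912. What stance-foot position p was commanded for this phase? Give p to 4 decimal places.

p = 0.4677

ωT = 2.9144·0.669 = 1.949734; cosh(ωT) = 3.584564, sinh(ωT) = 3.442252
x(T) = p + (x₀−p)·cosh(ωT) + (ẋ₀/ω)·sinh(ωT) ⇒ p·(1 − cosh) = x(T) − x₀·cosh − (ẋ₀/ω)·sinh
numerator   = 1.7912 − (0.4330)·3.584564 − (1.2258/2.9144)·3.442252 = -1.208731
denominator = 1 − 3.584564 = -2.584564
p = -1.208731 / -2.584564 = 0.4677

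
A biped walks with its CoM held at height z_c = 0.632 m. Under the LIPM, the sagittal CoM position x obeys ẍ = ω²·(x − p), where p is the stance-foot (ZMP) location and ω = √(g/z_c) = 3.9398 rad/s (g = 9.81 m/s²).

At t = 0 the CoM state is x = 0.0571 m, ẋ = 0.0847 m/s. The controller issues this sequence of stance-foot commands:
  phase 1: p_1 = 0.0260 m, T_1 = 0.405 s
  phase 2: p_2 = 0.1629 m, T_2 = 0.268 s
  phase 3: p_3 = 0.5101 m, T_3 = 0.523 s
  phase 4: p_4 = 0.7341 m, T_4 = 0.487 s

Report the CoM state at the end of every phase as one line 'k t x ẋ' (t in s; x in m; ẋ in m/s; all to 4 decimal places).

1 0.4050 0.1567 0.5071
2 0.6730 0.3155 0.7860
3 1.1960 0.5041 0.1743
4 1.6830 0.0814 -2.4131

phase 1: p=0.0260, T=0.405, ωT=1.595619, cosh=2.567082, sinh=2.364299; start (x,ẋ)=(0.057100, 0.084700) → end (x,ẋ)=(0.156665, 0.507124)
phase 2: p=0.1629, T=0.268, ωT=1.055866, cosh=1.611178, sinh=1.263287; start (x,ẋ)=(0.156665, 0.507124) → end (x,ẋ)=(0.315463, 0.786036)
phase 3: p=0.5101, T=0.523, ωT=2.060515, cosh=3.988701, sinh=3.861313; start (x,ẋ)=(0.315463, 0.786036) → end (x,ẋ)=(0.504127, 0.174286)
phase 4: p=0.7341, T=0.487, ωT=1.918683, cosh=3.479389, sinh=3.332589; start (x,ẋ)=(0.504127, 0.174286) → end (x,ẋ)=(0.081360, -2.413074)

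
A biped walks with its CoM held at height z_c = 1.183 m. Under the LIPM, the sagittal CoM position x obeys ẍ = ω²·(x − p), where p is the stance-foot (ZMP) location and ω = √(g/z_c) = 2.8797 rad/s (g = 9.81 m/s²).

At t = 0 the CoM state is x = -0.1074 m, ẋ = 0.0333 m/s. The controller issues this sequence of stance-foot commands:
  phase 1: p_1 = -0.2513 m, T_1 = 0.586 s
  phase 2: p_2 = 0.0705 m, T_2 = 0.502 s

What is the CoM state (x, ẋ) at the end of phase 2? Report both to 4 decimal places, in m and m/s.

phase 1: p=-0.2513, T=0.586, ωT=1.687504, cosh=2.795476, sinh=2.610496; start (x,ẋ)=(-0.107400, 0.033300) → end (x,ẋ)=(0.181156, 1.174850)
phase 2: p=0.0705, T=0.502, ωT=1.445609, cosh=2.240020, sinh=2.004418; start (x,ẋ)=(0.181156, 1.174850) → end (x,ẋ)=(1.136127, 3.270407)

x = 1.1361, ẋ = 3.2704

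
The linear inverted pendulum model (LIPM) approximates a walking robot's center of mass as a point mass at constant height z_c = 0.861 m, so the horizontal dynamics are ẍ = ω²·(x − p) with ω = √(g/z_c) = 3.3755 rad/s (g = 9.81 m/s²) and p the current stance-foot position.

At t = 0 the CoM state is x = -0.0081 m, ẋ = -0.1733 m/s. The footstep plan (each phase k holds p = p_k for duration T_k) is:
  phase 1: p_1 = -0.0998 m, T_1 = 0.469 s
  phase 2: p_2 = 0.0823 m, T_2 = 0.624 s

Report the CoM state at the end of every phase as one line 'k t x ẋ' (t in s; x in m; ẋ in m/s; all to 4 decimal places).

phase 1: p=-0.0998, T=0.469, ωT=1.583109, cosh=2.537706, sinh=2.332370; start (x,ẋ)=(-0.008100, -0.173300) → end (x,ẋ)=(0.013162, 0.282162)
phase 2: p=0.0823, T=0.624, ωT=2.106312, cosh=4.169782, sinh=4.048096; start (x,ẋ)=(0.013162, 0.282162) → end (x,ẋ)=(0.132397, 0.231834)

1 0.4690 0.0132 0.2822
2 1.0930 0.1324 0.2318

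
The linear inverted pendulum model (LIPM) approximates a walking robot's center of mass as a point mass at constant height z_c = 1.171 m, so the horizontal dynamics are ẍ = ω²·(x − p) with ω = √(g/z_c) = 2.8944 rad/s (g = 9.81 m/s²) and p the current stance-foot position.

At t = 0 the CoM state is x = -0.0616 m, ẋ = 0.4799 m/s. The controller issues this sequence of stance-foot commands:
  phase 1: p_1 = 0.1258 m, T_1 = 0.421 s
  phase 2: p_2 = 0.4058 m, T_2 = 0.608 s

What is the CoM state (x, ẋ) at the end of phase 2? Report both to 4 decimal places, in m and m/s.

x = -0.6531, ẋ = -2.8734

phase 1: p=0.1258, T=0.421, ωT=1.218542, cosh=1.838957, sinh=1.543297; start (x,ẋ)=(-0.061600, 0.479900) → end (x,ẋ)=(0.037062, 0.045415)
phase 2: p=0.4058, T=0.608, ωT=1.759795, cosh=2.991664, sinh=2.819584; start (x,ẋ)=(0.037062, 0.045415) → end (x,ẋ)=(-0.653097, -2.873401)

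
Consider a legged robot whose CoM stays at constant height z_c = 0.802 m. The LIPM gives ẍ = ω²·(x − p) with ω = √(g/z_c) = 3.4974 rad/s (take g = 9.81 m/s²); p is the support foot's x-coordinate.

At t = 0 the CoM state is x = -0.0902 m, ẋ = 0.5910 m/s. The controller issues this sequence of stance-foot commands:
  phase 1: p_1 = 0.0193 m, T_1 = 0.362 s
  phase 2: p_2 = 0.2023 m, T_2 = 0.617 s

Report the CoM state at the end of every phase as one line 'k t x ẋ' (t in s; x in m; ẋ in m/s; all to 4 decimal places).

1 0.3620 0.0855 0.5062
2 0.9790 0.3082 0.4762

phase 1: p=0.0193, T=0.362, ωT=1.266059, cosh=1.914393, sinh=1.632453; start (x,ẋ)=(-0.090200, 0.591000) → end (x,ẋ)=(0.085530, 0.506234)
phase 2: p=0.2023, T=0.617, ωT=2.157896, cosh=4.384240, sinh=4.268671; start (x,ẋ)=(0.085530, 0.506234) → end (x,ẋ)=(0.308225, 0.476164)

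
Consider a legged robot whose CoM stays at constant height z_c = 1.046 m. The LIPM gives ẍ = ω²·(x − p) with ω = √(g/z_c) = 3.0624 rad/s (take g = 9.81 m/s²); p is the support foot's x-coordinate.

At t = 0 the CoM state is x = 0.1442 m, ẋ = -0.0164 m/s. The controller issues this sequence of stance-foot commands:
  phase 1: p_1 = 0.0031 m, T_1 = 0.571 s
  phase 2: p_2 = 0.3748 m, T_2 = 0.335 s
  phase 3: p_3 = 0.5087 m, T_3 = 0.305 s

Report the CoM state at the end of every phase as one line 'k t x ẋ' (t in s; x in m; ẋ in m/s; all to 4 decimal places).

phase 1: p=0.0031, T=0.571, ωT=1.748630, cosh=2.960369, sinh=2.786357; start (x,ẋ)=(0.144200, -0.016400) → end (x,ẋ)=(0.405886, 1.155448)
phase 2: p=0.3748, T=0.335, ωT=1.025904, cosh=1.574044, sinh=1.215572; start (x,ẋ)=(0.405886, 1.155448) → end (x,ẋ)=(0.882368, 1.934447)
phase 3: p=0.5087, T=0.305, ωT=0.934032, cosh=1.468858, sinh=1.075891; start (x,ẋ)=(0.882368, 1.934447) → end (x,ẋ)=(1.737181, 4.072594)

1 0.5710 0.4059 1.1554
2 0.9060 0.8824 1.9344
3 1.2110 1.7372 4.0726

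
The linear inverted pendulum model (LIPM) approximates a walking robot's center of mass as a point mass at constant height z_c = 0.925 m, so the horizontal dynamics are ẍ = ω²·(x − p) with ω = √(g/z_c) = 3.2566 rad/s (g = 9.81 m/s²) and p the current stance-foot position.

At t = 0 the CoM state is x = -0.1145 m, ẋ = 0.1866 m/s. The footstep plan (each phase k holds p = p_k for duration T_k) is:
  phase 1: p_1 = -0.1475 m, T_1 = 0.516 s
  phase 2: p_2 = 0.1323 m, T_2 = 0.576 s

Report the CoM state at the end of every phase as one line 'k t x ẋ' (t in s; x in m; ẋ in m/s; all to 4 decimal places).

1 0.5160 0.0926 0.7966
2 1.0920 0.7791 2.2483

phase 1: p=-0.1475, T=0.516, ωT=1.680406, cosh=2.777016, sinh=2.590717; start (x,ẋ)=(-0.114500, 0.186600) → end (x,ẋ)=(0.092587, 0.796610)
phase 2: p=0.1323, T=0.576, ωT=1.875802, cosh=3.339640, sinh=3.186408; start (x,ẋ)=(0.092587, 0.796610) → end (x,ẋ)=(0.779113, 2.248295)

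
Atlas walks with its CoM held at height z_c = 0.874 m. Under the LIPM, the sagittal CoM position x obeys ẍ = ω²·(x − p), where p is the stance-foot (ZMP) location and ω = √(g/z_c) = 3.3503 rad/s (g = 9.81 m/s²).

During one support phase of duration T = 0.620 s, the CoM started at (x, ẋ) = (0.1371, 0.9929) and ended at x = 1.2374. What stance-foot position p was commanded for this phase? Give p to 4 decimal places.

p = 0.1580

ωT = 3.3503·0.620 = 2.077186; cosh(ωT) = 4.053629, sinh(ωT) = 3.928347
x(T) = p + (x₀−p)·cosh(ωT) + (ẋ₀/ω)·sinh(ωT) ⇒ p·(1 − cosh) = x(T) − x₀·cosh − (ẋ₀/ω)·sinh
numerator   = 1.2374 − (0.1371)·4.053629 − (0.9929/3.3503)·3.928347 = -0.482563
denominator = 1 − 4.053629 = -3.053629
p = -0.482563 / -3.053629 = 0.1580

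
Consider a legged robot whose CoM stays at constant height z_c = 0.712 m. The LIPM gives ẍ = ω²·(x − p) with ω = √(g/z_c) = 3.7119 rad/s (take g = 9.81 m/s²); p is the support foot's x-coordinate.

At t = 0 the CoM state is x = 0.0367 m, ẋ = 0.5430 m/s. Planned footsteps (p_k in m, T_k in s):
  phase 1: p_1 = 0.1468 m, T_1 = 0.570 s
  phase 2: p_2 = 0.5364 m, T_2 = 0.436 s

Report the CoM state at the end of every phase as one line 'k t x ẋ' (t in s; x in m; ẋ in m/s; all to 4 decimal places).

1 0.5700 0.2814 0.6145
2 1.0060 0.2692 -0.6823

phase 1: p=0.1468, T=0.570, ωT=2.115783, cosh=4.208309, sinh=4.087770; start (x,ẋ)=(0.036700, 0.543000) → end (x,ẋ)=(0.281450, 0.614521)
phase 2: p=0.5364, T=0.436, ωT=1.618388, cosh=2.621586, sinh=2.423368; start (x,ẋ)=(0.281450, 0.614521) → end (x,ẋ)=(0.269225, -0.682333)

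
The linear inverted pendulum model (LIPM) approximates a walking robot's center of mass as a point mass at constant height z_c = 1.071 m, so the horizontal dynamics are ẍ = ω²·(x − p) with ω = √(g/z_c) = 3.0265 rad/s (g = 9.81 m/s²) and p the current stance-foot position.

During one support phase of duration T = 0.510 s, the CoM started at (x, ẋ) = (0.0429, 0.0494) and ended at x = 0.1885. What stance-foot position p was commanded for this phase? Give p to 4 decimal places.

ωT = 3.0265·0.510 = 1.543515; cosh(ωT) = 2.447322, sinh(ωT) = 2.233693
x(T) = p + (x₀−p)·cosh(ωT) + (ẋ₀/ω)·sinh(ωT) ⇒ p·(1 − cosh) = x(T) − x₀·cosh − (ẋ₀/ω)·sinh
numerator   = 0.1885 − (0.0429)·2.447322 − (0.0494/3.0265)·2.233693 = 0.047050
denominator = 1 − 2.447322 = -1.447322
p = 0.047050 / -1.447322 = -0.0325

p = -0.0325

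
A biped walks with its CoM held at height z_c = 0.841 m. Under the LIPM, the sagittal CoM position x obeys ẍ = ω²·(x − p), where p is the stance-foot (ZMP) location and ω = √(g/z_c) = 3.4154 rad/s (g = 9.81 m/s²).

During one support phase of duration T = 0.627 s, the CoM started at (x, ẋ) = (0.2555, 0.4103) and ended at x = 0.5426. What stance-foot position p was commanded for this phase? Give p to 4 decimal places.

p = 0.3210

ωT = 3.4154·0.627 = 2.141456; cosh(ωT) = 4.314652, sinh(ωT) = 4.197168
x(T) = p + (x₀−p)·cosh(ωT) + (ẋ₀/ω)·sinh(ωT) ⇒ p·(1 − cosh) = x(T) − x₀·cosh − (ẋ₀/ω)·sinh
numerator   = 0.5426 − (0.2555)·4.314652 − (0.4103/3.4154)·4.197168 = -1.064009
denominator = 1 − 4.314652 = -3.314652
p = -1.064009 / -3.314652 = 0.3210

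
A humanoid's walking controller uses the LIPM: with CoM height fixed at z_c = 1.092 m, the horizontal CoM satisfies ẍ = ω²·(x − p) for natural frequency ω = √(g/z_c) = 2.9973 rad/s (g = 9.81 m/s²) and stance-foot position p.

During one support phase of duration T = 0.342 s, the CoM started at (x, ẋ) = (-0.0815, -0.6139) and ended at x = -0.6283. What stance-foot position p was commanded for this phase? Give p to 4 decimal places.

p = 0.4387

ωT = 2.9973·0.342 = 1.025077; cosh(ωT) = 1.573039, sinh(ωT) = 1.214270
x(T) = p + (x₀−p)·cosh(ωT) + (ẋ₀/ω)·sinh(ωT) ⇒ p·(1 − cosh) = x(T) − x₀·cosh − (ẋ₀/ω)·sinh
numerator   = -0.6283 − (-0.0815)·1.573039 − (-0.6139/2.9973)·1.214270 = -0.251393
denominator = 1 − 1.573039 = -0.573039
p = -0.251393 / -0.573039 = 0.4387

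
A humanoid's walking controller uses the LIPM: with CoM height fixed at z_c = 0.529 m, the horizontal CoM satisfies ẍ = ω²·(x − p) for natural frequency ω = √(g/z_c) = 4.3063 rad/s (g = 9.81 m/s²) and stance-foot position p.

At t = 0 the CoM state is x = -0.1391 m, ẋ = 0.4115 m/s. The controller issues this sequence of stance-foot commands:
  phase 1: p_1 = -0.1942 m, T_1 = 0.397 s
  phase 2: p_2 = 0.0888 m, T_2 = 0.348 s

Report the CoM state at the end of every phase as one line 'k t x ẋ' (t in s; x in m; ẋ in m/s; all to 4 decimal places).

phase 1: p=-0.1942, T=0.397, ωT=1.709601, cosh=2.853847, sinh=2.672909; start (x,ẋ)=(-0.139100, 0.411500) → end (x,ẋ)=(0.218464, 1.808578)
phase 2: p=0.0888, T=0.348, ωT=1.498592, cosh=2.349415, sinh=2.125970; start (x,ẋ)=(0.218464, 1.808578) → end (x,ẋ)=(1.286309, 5.436183)

1 0.3970 0.2185 1.8086
2 0.7450 1.2863 5.4362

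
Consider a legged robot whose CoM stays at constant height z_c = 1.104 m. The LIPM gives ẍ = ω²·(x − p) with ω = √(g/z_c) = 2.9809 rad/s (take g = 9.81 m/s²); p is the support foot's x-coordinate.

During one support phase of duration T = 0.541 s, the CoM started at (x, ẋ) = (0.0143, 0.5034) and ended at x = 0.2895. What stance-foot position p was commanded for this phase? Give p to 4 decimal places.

ωT = 2.9809·0.541 = 1.612667; cosh(ωT) = 2.607763, sinh(ωT) = 2.408408
x(T) = p + (x₀−p)·cosh(ωT) + (ẋ₀/ω)·sinh(ωT) ⇒ p·(1 − cosh) = x(T) − x₀·cosh − (ẋ₀/ω)·sinh
numerator   = 0.2895 − (0.0143)·2.607763 − (0.5034/2.9809)·2.408408 = -0.154511
denominator = 1 − 2.607763 = -1.607763
p = -0.154511 / -1.607763 = 0.0961

p = 0.0961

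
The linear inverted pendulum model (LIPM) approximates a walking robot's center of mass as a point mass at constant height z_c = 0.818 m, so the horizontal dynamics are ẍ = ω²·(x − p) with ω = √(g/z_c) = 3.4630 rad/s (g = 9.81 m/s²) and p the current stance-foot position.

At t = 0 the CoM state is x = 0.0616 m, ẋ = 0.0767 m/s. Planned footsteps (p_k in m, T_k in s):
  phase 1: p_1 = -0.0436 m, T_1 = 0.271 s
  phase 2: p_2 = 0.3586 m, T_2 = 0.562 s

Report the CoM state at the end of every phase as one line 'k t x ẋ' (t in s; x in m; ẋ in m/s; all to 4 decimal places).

phase 1: p=-0.0436, T=0.271, ωT=0.938473, cosh=1.473650, sinh=1.082425; start (x,ẋ)=(0.061600, 0.076700) → end (x,ẋ)=(0.135402, 0.507365)
phase 2: p=0.3586, T=0.562, ωT=1.946206, cosh=3.572443, sinh=3.429628; start (x,ẋ)=(0.135402, 0.507365) → end (x,ẋ)=(0.063713, -0.838347)

1 0.2710 0.1354 0.5074
2 0.8330 0.0637 -0.8383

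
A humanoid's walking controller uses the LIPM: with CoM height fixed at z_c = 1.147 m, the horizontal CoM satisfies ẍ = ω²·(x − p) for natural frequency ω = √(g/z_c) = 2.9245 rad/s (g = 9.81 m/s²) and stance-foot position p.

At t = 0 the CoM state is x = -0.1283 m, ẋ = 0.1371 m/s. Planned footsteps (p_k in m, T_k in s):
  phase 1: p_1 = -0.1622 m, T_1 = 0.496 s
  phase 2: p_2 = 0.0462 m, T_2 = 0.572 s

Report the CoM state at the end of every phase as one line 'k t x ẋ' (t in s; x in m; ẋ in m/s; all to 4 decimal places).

1 0.4960 0.0086 0.5083
2 1.0680 0.3890 1.1187

phase 1: p=-0.1622, T=0.496, ωT=1.450552, cosh=2.249955, sinh=2.015514; start (x,ẋ)=(-0.128300, 0.137100) → end (x,ẋ)=(0.008560, 0.508288)
phase 2: p=0.0462, T=0.572, ωT=1.672814, cosh=2.757428, sinh=2.569710; start (x,ẋ)=(0.008560, 0.508288) → end (x,ẋ)=(0.389036, 1.118701)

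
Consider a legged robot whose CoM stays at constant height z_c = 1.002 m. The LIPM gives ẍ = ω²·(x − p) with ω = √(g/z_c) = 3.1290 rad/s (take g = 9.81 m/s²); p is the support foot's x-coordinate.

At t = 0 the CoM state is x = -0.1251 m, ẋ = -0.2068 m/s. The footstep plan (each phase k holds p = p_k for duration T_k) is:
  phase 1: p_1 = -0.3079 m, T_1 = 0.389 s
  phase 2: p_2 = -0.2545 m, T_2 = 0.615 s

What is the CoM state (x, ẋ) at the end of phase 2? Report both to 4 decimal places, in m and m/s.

phase 1: p=-0.3079, T=0.389, ωT=1.217181, cosh=1.836858, sinh=1.540795; start (x,ẋ)=(-0.125100, -0.206800) → end (x,ẋ)=(-0.073956, 0.501443)
phase 2: p=-0.2545, T=0.615, ωT=1.924335, cosh=3.498282, sinh=3.352309; start (x,ẋ)=(-0.073956, 0.501443) → end (x,ẋ)=(0.914325, 3.647988)

x = 0.9143, ẋ = 3.6480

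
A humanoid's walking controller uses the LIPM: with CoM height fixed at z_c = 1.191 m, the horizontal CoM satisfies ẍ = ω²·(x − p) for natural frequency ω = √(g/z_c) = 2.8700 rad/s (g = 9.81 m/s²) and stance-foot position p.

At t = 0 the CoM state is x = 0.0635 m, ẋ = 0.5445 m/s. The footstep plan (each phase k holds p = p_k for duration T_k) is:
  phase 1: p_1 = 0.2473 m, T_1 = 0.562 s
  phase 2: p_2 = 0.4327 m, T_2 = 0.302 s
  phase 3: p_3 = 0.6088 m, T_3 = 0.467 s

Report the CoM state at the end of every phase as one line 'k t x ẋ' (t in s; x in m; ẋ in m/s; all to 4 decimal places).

1 0.5620 0.2249 0.1495
2 0.8640 0.1929 -0.3748
3 1.3310 -0.4724 -2.8887

phase 1: p=0.2473, T=0.562, ωT=1.612940, cosh=2.608421, sinh=2.409120; start (x,ẋ)=(0.063500, 0.544500) → end (x,ẋ)=(0.224934, 0.149460)
phase 2: p=0.4327, T=0.302, ωT=0.866740, cosh=1.399731, sinh=0.979411; start (x,ẋ)=(0.224934, 0.149460) → end (x,ẋ)=(0.192887, -0.374809)
phase 3: p=0.6088, T=0.467, ωT=1.340290, cosh=2.040960, sinh=1.779191; start (x,ẋ)=(0.192887, -0.374809) → end (x,ẋ)=(-0.472416, -2.888737)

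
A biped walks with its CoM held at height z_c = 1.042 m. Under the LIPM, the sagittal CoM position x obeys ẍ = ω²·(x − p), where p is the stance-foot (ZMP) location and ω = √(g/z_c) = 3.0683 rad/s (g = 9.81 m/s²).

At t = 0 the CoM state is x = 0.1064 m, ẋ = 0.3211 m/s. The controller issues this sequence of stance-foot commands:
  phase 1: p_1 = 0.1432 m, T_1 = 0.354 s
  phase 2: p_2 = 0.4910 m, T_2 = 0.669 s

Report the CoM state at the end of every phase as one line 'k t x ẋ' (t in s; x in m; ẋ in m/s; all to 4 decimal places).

1 0.3540 0.2198 0.3817
2 1.0230 -0.1059 -1.6758

phase 1: p=0.1432, T=0.354, ωT=1.086178, cosh=1.650216, sinh=1.312712; start (x,ẋ)=(0.106400, 0.321100) → end (x,ẋ)=(0.219848, 0.381662)
phase 2: p=0.4910, T=0.669, ωT=2.052693, cosh=3.958617, sinh=3.830229; start (x,ẋ)=(0.219848, 0.381662) → end (x,ẋ)=(-0.105949, -1.675800)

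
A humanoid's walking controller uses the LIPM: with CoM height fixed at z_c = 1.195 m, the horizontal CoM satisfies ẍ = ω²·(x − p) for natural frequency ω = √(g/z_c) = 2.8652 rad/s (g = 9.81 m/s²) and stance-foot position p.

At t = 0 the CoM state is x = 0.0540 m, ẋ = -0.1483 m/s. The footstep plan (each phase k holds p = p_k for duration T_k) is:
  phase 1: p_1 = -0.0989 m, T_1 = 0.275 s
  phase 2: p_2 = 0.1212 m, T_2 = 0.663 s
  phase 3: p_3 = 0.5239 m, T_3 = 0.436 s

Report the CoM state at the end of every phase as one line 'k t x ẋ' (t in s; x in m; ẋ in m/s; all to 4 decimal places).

phase 1: p=-0.0989, T=0.275, ωT=0.787930, cosh=1.326813, sinh=0.872027; start (x,ẋ)=(0.054000, -0.148300) → end (x,ẋ)=(0.058834, 0.185259)
phase 2: p=0.1212, T=0.663, ωT=1.899628, cosh=3.416515, sinh=3.266890; start (x,ẋ)=(0.058834, 0.185259) → end (x,ẋ)=(0.119359, 0.049181)
phase 3: p=0.5239, T=0.436, ωT=1.249227, cosh=1.887186, sinh=1.600460; start (x,ẋ)=(0.119359, 0.049181) → end (x,ẋ)=(-0.212073, -1.762266)

1 0.2750 0.0588 0.1853
2 0.9380 0.1194 0.0492
3 1.3740 -0.2121 -1.7623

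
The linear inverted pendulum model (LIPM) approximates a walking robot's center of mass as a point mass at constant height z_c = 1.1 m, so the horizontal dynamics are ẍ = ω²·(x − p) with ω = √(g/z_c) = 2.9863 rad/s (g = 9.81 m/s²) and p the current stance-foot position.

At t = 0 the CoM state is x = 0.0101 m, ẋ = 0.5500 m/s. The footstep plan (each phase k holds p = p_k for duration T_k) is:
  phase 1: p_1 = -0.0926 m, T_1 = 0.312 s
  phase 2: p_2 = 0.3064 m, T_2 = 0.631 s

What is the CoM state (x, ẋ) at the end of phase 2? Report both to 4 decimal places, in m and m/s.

phase 1: p=-0.0926, T=0.312, ωT=0.931726, cosh=1.466380, sinh=1.072507; start (x,ẋ)=(0.010100, 0.550000) → end (x,ẋ)=(0.255525, 1.135439)
phase 2: p=0.3064, T=0.631, ωT=1.884355, cosh=3.367018, sinh=3.215091; start (x,ẋ)=(0.255525, 1.135439) → end (x,ẋ)=(1.357534, 3.334587)

x = 1.3575, ẋ = 3.3346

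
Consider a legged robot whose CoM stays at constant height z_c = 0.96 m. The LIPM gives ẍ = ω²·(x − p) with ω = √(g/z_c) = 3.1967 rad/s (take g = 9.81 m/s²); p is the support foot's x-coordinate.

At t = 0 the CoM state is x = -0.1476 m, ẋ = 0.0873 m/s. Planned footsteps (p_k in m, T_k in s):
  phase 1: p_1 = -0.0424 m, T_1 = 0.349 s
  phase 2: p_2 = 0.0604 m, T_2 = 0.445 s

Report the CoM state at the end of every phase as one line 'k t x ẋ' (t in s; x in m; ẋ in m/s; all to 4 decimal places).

phase 1: p=-0.0424, T=0.349, ωT=1.115648, cosh=1.689624, sinh=1.361922; start (x,ẋ)=(-0.147600, 0.087300) → end (x,ẋ)=(-0.182955, -0.310500)
phase 2: p=0.0604, T=0.445, ωT=1.422532, cosh=2.194355, sinh=1.953252; start (x,ẋ)=(-0.182955, -0.310500) → end (x,ẋ)=(-0.663330, -2.200848)

1 0.3490 -0.1830 -0.3105
2 0.7940 -0.6633 -2.2008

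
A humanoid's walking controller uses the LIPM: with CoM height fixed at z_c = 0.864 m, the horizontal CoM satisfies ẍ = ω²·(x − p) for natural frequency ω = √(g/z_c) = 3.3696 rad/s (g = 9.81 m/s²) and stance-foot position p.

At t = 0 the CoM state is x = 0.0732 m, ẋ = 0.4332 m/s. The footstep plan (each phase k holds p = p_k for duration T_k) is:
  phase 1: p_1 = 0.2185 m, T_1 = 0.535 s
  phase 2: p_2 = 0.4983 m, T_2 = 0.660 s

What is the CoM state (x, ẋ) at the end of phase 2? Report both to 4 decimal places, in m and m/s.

x = -1.2818, ẋ = -5.8797

phase 1: p=0.2185, T=0.535, ωT=1.802736, cosh=3.115535, sinh=2.950687; start (x,ẋ)=(0.073200, 0.433200) → end (x,ẋ)=(0.145157, -0.095015)
phase 2: p=0.4983, T=0.660, ωT=2.223936, cosh=4.675912, sinh=4.567730; start (x,ẋ)=(0.145157, -0.095015) → end (x,ẋ)=(-1.281766, -5.879659)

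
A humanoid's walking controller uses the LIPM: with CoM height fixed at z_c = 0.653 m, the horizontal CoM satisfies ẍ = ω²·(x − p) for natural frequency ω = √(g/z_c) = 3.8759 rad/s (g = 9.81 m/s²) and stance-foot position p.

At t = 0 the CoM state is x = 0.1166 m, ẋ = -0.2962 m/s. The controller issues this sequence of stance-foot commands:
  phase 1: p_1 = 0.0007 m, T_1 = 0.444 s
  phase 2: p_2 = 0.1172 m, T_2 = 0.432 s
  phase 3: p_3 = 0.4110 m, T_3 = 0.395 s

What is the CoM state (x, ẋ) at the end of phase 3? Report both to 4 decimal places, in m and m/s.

phase 1: p=0.0007, T=0.444, ωT=1.720900, cosh=2.884230, sinh=2.705325; start (x,ẋ)=(0.116600, -0.296200) → end (x,ẋ)=(0.128239, 0.360968)
phase 2: p=0.1172, T=0.432, ωT=1.674389, cosh=2.761478, sinh=2.574055; start (x,ẋ)=(0.128239, 0.360968) → end (x,ẋ)=(0.387409, 1.106937)
phase 3: p=0.4110, T=0.395, ωT=1.530981, cosh=2.419515, sinh=2.203192; start (x,ẋ)=(0.387409, 1.106937) → end (x,ẋ)=(0.983141, 2.476799)

x = 0.9831, ẋ = 2.4768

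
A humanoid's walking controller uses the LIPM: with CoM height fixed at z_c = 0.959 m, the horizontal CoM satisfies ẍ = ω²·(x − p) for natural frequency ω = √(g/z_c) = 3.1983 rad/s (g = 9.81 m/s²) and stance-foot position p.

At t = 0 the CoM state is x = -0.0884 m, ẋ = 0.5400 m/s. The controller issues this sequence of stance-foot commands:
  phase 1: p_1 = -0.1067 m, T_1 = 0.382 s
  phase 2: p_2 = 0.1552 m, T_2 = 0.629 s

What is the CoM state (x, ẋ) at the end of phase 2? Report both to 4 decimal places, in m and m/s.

x = 1.5294, ẋ = 4.5260

phase 1: p=-0.1067, T=0.382, ωT=1.221751, cosh=1.843918, sinh=1.549204; start (x,ẋ)=(-0.088400, 0.540000) → end (x,ẋ)=(0.188611, 1.086389)
phase 2: p=0.1552, T=0.629, ωT=2.011731, cosh=3.805001, sinh=3.671244; start (x,ẋ)=(0.188611, 1.086389) → end (x,ẋ)=(1.529366, 4.526014)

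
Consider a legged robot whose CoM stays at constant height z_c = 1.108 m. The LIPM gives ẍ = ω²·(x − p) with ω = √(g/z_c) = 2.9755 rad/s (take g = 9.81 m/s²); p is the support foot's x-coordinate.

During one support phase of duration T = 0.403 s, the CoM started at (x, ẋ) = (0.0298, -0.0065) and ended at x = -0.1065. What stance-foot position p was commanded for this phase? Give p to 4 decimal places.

ωT = 2.9755·0.403 = 1.199126; cosh(ωT) = 1.809338, sinh(ωT) = 1.507880
x(T) = p + (x₀−p)·cosh(ωT) + (ẋ₀/ω)·sinh(ωT) ⇒ p·(1 − cosh) = x(T) − x₀·cosh − (ẋ₀/ω)·sinh
numerator   = -0.1065 − (0.0298)·1.809338 − (-0.0065/2.9755)·1.507880 = -0.157124
denominator = 1 − 1.809338 = -0.809338
p = -0.157124 / -0.809338 = 0.1941

p = 0.1941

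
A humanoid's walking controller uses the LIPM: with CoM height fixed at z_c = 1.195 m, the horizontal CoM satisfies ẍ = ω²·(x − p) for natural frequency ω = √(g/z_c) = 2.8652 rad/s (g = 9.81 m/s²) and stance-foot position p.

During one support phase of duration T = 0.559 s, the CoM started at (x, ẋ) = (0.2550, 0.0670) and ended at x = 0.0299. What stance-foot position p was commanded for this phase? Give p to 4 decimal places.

p = 0.4325

ωT = 2.8652·0.559 = 1.601647; cosh(ωT) = 2.581380, sinh(ωT) = 2.379816
x(T) = p + (x₀−p)·cosh(ωT) + (ẋ₀/ω)·sinh(ωT) ⇒ p·(1 − cosh) = x(T) − x₀·cosh − (ẋ₀/ω)·sinh
numerator   = 0.0299 − (0.2550)·2.581380 − (0.0670/2.8652)·2.379816 = -0.684002
denominator = 1 − 2.581380 = -1.581380
p = -0.684002 / -1.581380 = 0.4325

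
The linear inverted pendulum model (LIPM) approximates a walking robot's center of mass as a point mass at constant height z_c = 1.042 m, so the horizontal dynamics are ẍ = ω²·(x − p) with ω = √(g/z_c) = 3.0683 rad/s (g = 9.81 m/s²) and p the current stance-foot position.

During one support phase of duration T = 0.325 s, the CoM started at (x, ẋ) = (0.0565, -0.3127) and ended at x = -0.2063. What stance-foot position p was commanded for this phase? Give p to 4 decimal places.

p = 0.3223

ωT = 3.0683·0.325 = 0.997197; cosh(ωT) = 1.539793, sinh(ωT) = 1.170881
x(T) = p + (x₀−p)·cosh(ωT) + (ẋ₀/ω)·sinh(ωT) ⇒ p·(1 − cosh) = x(T) − x₀·cosh − (ẋ₀/ω)·sinh
numerator   = -0.2063 − (0.0565)·1.539793 − (-0.3127/3.0683)·1.170881 = -0.173970
denominator = 1 − 1.539793 = -0.539793
p = -0.173970 / -0.539793 = 0.3223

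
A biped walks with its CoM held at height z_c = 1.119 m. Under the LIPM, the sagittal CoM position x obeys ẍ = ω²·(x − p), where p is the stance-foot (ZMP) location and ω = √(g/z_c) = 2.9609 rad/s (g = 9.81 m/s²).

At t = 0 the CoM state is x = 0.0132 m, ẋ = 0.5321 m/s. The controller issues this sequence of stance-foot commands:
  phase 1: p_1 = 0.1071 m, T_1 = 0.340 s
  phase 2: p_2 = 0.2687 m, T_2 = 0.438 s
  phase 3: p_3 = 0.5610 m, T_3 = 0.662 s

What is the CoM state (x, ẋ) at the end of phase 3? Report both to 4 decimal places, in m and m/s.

phase 1: p=0.1071, T=0.340, ωT=1.006706, cosh=1.550996, sinh=1.185576; start (x,ẋ)=(0.013200, 0.532100) → end (x,ẋ)=(0.174520, 0.495661)
phase 2: p=0.2687, T=0.438, ωT=1.296874, cosh=1.965615, sinh=1.692230; start (x,ẋ)=(0.174520, 0.495661) → end (x,ẋ)=(0.366861, 0.502388)
phase 3: p=0.5610, T=0.662, ωT=1.960116, cosh=3.620496, sinh=3.479654; start (x,ẋ)=(0.366861, 0.502388) → end (x,ẋ)=(0.448528, -0.181300)

x = 0.4485, ẋ = -0.1813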